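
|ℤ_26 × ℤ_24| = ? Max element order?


|ℤ_26 × ℤ_24| = 26 × 24 = 624
Max element order = lcm(26,24) = 312
Cyclic? No (gcd=2)

|ℤ_26×ℤ_24| = 624, max element order = 312


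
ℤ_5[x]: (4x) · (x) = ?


Expand and collect like terms; reduce coefficients mod 5:
x^0: 0·0 = 0 ≡ 0 (mod 5)
x^1: 0·1 + 4·0 = 0 ≡ 0 (mod 5)
x^2: 4·1 = 4 ≡ 4 (mod 5)
Result: 4x^2

f · g = 4x^2


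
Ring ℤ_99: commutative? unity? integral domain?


ℤ_99 is a commutative ring with unity 1; 99 = 3×33 is composite, so 3·33 ≡ 0 gives zero divisors (not an integral domain)
Commutative: Yes
Integral domain: No
Has unity: Yes

ℤ_99: Commutative=Yes, Unity=Yes


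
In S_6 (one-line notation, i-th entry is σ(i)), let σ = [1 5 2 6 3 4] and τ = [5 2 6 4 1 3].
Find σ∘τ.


σ∘τ: apply τ first, then σ
1 →τ 5 →σ 3
2 →τ 2 →σ 5
3 →τ 6 →σ 4
4 →τ 4 →σ 6
5 →τ 1 →σ 1
6 →τ 3 →σ 2

σ∘τ = [3 5 4 6 1 2]


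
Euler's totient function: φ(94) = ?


Factor n: 94 = 2 × 47
φ(n) = n · ∏(1 - 1/p) over distinct primes p | n
φ(94) = 94 · (1 - 1/2) · (1 - 1/47) = 46

φ(94) = 46


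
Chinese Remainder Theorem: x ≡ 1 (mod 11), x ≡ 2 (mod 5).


m₁ = 11, m₂ = 5, gcd = 1, so CRT applies. M = m₁·m₂ = 55
Let M₁ = M/m₁ = 5, M₂ = M/m₂ = 11
Find y₁ ≡ M₁⁻¹ (mod m₁): 5⁻¹ ≡ 9 (mod 11)
Find y₂ ≡ M₂⁻¹ (mod m₂): 11⁻¹ ≡ 1 (mod 5)
x = a₁·M₁·y₁ + a₂·M₂·y₂ = 1·5·9 + 2·11·1 = 67
Reduce mod 55: x ≡ 12
Check: 12 mod 11 = 1 ✓, 12 mod 5 = 2 ✓

x ≡ 12 (mod 55)


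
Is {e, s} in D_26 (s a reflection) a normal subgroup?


H = {e, s} in D_26 (s a reflection)
r·s·r⁻¹ = sr⁻² ≠ s for n ≥ 3, so {e, s} is not closed under conjugation

No, not a normal subgroup


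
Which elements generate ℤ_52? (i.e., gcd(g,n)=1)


g generates ℤ_n iff gcd(g,n) = 1
Prime factors of 52: 2, 13
Generators are g ∈ {1,...,51} not divisible by any of these primes.
Generators: {1, 3, 5, 7, 9, 11, 15, 17, 19, 21, 23, 25, 27, 29, 31, 33, 35, 37, 41, 43, 45, 47, 49, 51}
Number of generators = φ(52) = 24

Generators of ℤ_52 = {1, 3, 5, 7, 9, 11, 15, 17, 19, 21, 23, 25, 27, 29, 31, 33, 35, 37, 41, 43, 45, 47, 49, 51}


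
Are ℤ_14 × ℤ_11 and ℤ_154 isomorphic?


Comparing ℤ_14 × ℤ_11 and ℤ_154:
gcd(14,11) = 1, so ℤ_14 × ℤ_11 ≅ ℤ_154 (CRT)

Yes, ℤ_14 × ℤ_11 ≅ ℤ_154


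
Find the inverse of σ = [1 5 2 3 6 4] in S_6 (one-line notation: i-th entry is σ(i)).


To find σ⁻¹, swap domain and range:
σ(1) = 1 → σ⁻¹(1) = 1
σ(2) = 5 → σ⁻¹(5) = 2
σ(3) = 2 → σ⁻¹(2) = 3
σ(4) = 3 → σ⁻¹(3) = 4
σ(5) = 6 → σ⁻¹(6) = 5
σ(6) = 4 → σ⁻¹(4) = 6

σ⁻¹ = [1 3 4 6 2 5]


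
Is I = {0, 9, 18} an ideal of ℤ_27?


Check ideal conditions for I = {0, 9, 18} in ℤ_27:
(1) I is an additive subgroup? Yes
(2) For r ∈ ℤ_27 and a ∈ I: r·a ∈ I? Yes

Yes, I is an ideal of ℤ_27


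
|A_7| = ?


|A_n| = n!/2 (even permutations)
|A_7| = 7!/2 = 5040/2 = 2520

|A_7| = 2520


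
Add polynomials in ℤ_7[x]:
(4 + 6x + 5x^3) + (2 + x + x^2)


Add coefficients mod 7:
x^0: 4 + 2 = 6 (mod 7)
x^1: 6 + 1 = 0 (mod 7)
x^2: 0 + 1 = 1 (mod 7)
x^3: 5 + 0 = 5 (mod 7)
Result: 6 + x^2 + 5x^3

f + g = 6 + x^2 + 5x^3


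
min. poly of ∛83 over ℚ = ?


∛83 satisfies x³ - 83 = 0, irreducible over ℚ (no rational root; 83 is not a perfect cube)

Minimal polynomial: x³ - 83


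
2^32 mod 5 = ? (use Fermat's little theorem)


Fermat's little theorem: if p is prime and gcd(a,p)=1, then a^(p-1) ≡ 1 (mod p)
p = 5 is prime, gcd(2,5) = 1
Reduce exponent: 32 mod 4 = 0
So 2^32 ≡ 2^0 (mod 5)
2^0 = 1

2^32 ≡ 1 (mod 5)


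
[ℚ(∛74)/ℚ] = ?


∛74 has minimal polynomial x³ - 74 (irreducible over ℚ since 74 is not a perfect cube)

[ℚ(∛74)/ℚ] = 3


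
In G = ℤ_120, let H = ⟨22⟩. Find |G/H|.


|⟨22⟩| = n / gcd(22, 120) = 120 / 2 = 60
H is normal (ℤ_120 is abelian).
|G/H| = |G| / |H| = 120 / 60 = 2

|G/H| = 2


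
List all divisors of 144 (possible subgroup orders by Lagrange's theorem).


Lagrange's theorem: |H| divides |G|
|G| = 144
Divisors of 144: 1, 2, 3, 4, 6, 8, 9, 12, 16, 18, 24, 36, 48, 72, 144

Possible subgroup orders: {1, 2, 3, 4, 6, 8, 9, 12, 16, 18, 24, 36, 48, 72, 144}


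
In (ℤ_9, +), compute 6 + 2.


Operation: addition mod 9
6 + 2 = (a + b) mod 9 with a = 6, b = 2

6 + 2 = 8


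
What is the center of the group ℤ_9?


Z(G) = {g ∈ G | gx = xg for all x ∈ G}
ℤ_9 is abelian, so Z(G) = G

Z(ℤ_9) = ℤ_9


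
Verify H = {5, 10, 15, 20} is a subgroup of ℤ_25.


Subgroup test for H = {5, 10, 15, 20} in (ℤ_25, +):
(1) 0 ∈ H? No
(2) Closure: for all a,b ∈ H, (a+b) mod 25 ∈ H? No  [counterexample: 5 + 20 = 0 ∉ H]
(3) Inverses: for all a ∈ H, -a mod 25 ∈ H? Yes

No, H is not a subgroup of ℤ_25


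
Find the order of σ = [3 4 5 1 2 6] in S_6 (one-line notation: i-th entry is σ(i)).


Cycle decomposition: (1 3 5 2 4)
Cycle lengths: 5
Order = lcm(5) = 5

ord(σ) = 5


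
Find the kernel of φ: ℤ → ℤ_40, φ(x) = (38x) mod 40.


Kernel = preimage of identity
ker(φ) = {x ∈ ℤ : 38x ≡ 0 (mod 40)}. gcd(38,40) = 2, so 38x ≡ 0 (mod 40) ⟺ x ≡ 0 (mod 40/2 = 20). Hence ker(φ) = 20ℤ

ker(φ) = 20ℤ


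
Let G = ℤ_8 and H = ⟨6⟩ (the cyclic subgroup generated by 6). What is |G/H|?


|⟨6⟩| = n / gcd(6, 8) = 8 / 2 = 4
H is normal (ℤ_8 is abelian).
|G/H| = |G| / |H| = 8 / 4 = 2

|G/H| = 2


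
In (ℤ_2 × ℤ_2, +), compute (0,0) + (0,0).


Operation: componentwise addition mod (2, 2)
(0,0) + (0,0) = ((a₁+b₁) mod 2, (a₂+b₂) mod 2) with a = (0,0), b = (0,0)

(0,0) + (0,0) = (0,0)


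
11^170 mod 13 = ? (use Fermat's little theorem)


Fermat's little theorem: if p is prime and gcd(a,p)=1, then a^(p-1) ≡ 1 (mod p)
p = 13 is prime, gcd(11,13) = 1
Reduce exponent: 170 mod 12 = 2
So 11^170 ≡ 11^2 (mod 13)
11^2 mod 13 = 4

11^170 ≡ 4 (mod 13)


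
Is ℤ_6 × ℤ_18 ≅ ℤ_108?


Comparing ℤ_6 × ℤ_18 and ℤ_108:
gcd(6,18) = 6 ≠ 1. Max element order in ℤ_6×ℤ_18 is lcm(6,18) = 18 < 108, so it has no element of order 108

No, ℤ_6 × ℤ_18 ≇ ℤ_108


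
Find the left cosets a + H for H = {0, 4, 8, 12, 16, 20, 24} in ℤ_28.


H = {0, 4, 8, 12, 16, 20, 24}, |H| = 7
Number of cosets = |G|/|H| = 28/7 = 4
0 + H = {0, 4, 8, 12, 16, 20, 24}
1 + H = {1, 5, 9, 13, 17, 21, 25}
2 + H = {2, 6, 10, 14, 18, 22, 26}
3 + H = {3, 7, 11, 15, 19, 23, 27}

Cosets: 0+H={0,4,8,12,16,20,24}; 1+H={1,5,9,13,17,21,25}; 2+H={2,6,10,14,18,22,26}; 3+H={3,7,11,15,19,23,27}


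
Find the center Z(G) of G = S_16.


Z(G) = {g ∈ G | gx = xg for all x ∈ G}
S_n is non-abelian for n ≥ 3; Z(S_16) is trivial

Z(S_16) = {e}


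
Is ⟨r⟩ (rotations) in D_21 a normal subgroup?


H = ⟨r⟩ (rotations) in D_21
The rotation subgroup ⟨r⟩ has index 2 in D_21, so it is normal

Yes, normal subgroup


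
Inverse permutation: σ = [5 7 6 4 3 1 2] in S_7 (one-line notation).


To find σ⁻¹, swap domain and range:
σ(1) = 5 → σ⁻¹(5) = 1
σ(2) = 7 → σ⁻¹(7) = 2
σ(3) = 6 → σ⁻¹(6) = 3
σ(4) = 4 → σ⁻¹(4) = 4
σ(5) = 3 → σ⁻¹(3) = 5
σ(6) = 1 → σ⁻¹(1) = 6
σ(7) = 2 → σ⁻¹(2) = 7

σ⁻¹ = [6 7 5 4 1 3 2]


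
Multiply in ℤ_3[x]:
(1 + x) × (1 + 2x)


Expand and collect like terms; reduce coefficients mod 3:
x^0: 1·1 = 1 ≡ 1 (mod 3)
x^1: 1·2 + 1·1 = 3 ≡ 0 (mod 3)
x^2: 1·2 = 2 ≡ 2 (mod 3)
Result: 1 + 2x^2

f · g = 1 + 2x^2


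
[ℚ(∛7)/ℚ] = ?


∛7 has minimal polynomial x³ - 7 (irreducible over ℚ since 7 is not a perfect cube)

[ℚ(∛7)/ℚ] = 3


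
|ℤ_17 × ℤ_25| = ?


|A × B| = |A| · |B|
|ℤ_17 × ℤ_25| = 17 × 25 = 425

|ℤ_17 × ℤ_25| = 425


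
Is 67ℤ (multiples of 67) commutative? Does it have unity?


67ℤ is a commutative ring under +,× but has no multiplicative identity (1 ∉ 67ℤ); it has no zero divisors, but without unity it is not an integral domain
Commutative: Yes
Integral domain: No
Has unity: No

67ℤ (multiples of 67): Commutative=Yes, Unity=No


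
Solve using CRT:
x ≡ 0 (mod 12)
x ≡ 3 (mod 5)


m₁ = 12, m₂ = 5, gcd = 1, so CRT applies. M = m₁·m₂ = 60
Let M₁ = M/m₁ = 5, M₂ = M/m₂ = 12
Find y₁ ≡ M₁⁻¹ (mod m₁): 5⁻¹ ≡ 5 (mod 12)
Find y₂ ≡ M₂⁻¹ (mod m₂): 12⁻¹ ≡ 3 (mod 5)
x = a₁·M₁·y₁ + a₂·M₂·y₂ = 0·5·5 + 3·12·3 = 108
Reduce mod 60: x ≡ 48
Check: 48 mod 12 = 0 ✓, 48 mod 5 = 3 ✓

x ≡ 48 (mod 60)


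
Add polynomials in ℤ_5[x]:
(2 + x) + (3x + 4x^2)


Add coefficients mod 5:
x^0: 2 + 0 = 2 (mod 5)
x^1: 1 + 3 = 4 (mod 5)
x^2: 0 + 4 = 4 (mod 5)
Result: 2 + 4x + 4x^2

f + g = 2 + 4x + 4x^2


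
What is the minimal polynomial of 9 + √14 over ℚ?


Let α = 9 + √14. Then α - 9 = √14, so (α - 9)² = 14, giving α² - 18α + 67 = 0. Degree 2 and α ∉ ℚ, so this is the minimal polynomial.

Minimal polynomial: x² - 18x + 67


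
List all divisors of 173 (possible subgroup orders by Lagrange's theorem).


Lagrange's theorem: |H| divides |G|
|G| = 173
Divisors of 173: 1, 173

Possible subgroup orders: {1, 173}


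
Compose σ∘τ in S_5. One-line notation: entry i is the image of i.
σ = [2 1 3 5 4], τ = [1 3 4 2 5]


σ∘τ: apply τ first, then σ
1 →τ 1 →σ 2
2 →τ 3 →σ 3
3 →τ 4 →σ 5
4 →τ 2 →σ 1
5 →τ 5 →σ 4

σ∘τ = [2 3 5 1 4]


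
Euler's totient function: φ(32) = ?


Factor n: 32 = 2^5
φ(n) = n · ∏(1 - 1/p) over distinct primes p | n
φ(32) = 32 · (1 - 1/2) = 16

φ(32) = 16


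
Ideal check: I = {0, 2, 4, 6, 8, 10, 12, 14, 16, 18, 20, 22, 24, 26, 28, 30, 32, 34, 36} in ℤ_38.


Check ideal conditions for I = {0, 2, 4, 6, 8, 10, 12, 14, 16, 18, 20, 22, 24, 26, 28, 30, 32, 34, 36} in ℤ_38:
(1) I is an additive subgroup? Yes
(2) For r ∈ ℤ_38 and a ∈ I: r·a ∈ I? Yes

Yes, I is an ideal of ℤ_38


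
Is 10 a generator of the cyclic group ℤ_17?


g generates ℤ_n iff gcd(g, n) = 1
gcd(10, 17) = 1
Since gcd = 1, 10 is a generator.

Yes, 10 generates ℤ_17


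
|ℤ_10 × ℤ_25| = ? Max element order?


|ℤ_10 × ℤ_25| = 10 × 25 = 250
Max element order = lcm(10,25) = 50
Cyclic? No (gcd=5)

|ℤ_10×ℤ_25| = 250, max element order = 50


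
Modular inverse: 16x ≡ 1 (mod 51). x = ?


Use the extended Euclidean algorithm to write 1 = 16·s + 51·t; then s mod 51 is the inverse.
Euclidean algorithm:
  16 = 0·51 + 16
  51 = 3·16 + 3
  16 = 5·3 + 1
  3 = 3·1 + 0
gcd(16,51) = 1
Back-substitution gives: 16·(16) + 51·(-5) = 1
So 16⁻¹ ≡ 16 ≡ 16 (mod 51)
Check: 16 × 16 = 256 ≡ 1 (mod 51) ✓

16⁻¹ ≡ 16 (mod 51)


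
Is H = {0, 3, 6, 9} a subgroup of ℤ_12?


Subgroup test for H = {0, 3, 6, 9} in (ℤ_12, +):
(1) 0 ∈ H? Yes
(2) Closure: for all a,b ∈ H, (a+b) mod 12 ∈ H? Yes
(3) Inverses: for all a ∈ H, -a mod 12 ∈ H? Yes

Yes, H is a subgroup of ℤ_12


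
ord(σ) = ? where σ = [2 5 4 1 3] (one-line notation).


Cycle decomposition: (1 2 5 3 4)
Cycle lengths: 5
Order = lcm(5) = 5

ord(σ) = 5


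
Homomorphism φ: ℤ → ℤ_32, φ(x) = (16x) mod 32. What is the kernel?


Kernel = preimage of identity
ker(φ) = {x ∈ ℤ : 16x ≡ 0 (mod 32)}. gcd(16,32) = 16, so 16x ≡ 0 (mod 32) ⟺ x ≡ 0 (mod 32/16 = 2). Hence ker(φ) = 2ℤ

ker(φ) = 2ℤ


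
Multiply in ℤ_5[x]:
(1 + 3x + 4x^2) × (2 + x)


Expand and collect like terms; reduce coefficients mod 5:
x^0: 1·2 = 2 ≡ 2 (mod 5)
x^1: 1·1 + 3·2 = 7 ≡ 2 (mod 5)
x^2: 3·1 + 4·2 = 11 ≡ 1 (mod 5)
x^3: 4·1 = 4 ≡ 4 (mod 5)
Result: 2 + 2x + x^2 + 4x^3

f · g = 2 + 2x + x^2 + 4x^3


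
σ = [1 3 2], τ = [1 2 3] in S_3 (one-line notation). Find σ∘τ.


σ∘τ: apply τ first, then σ
1 →τ 1 →σ 1
2 →τ 2 →σ 3
3 →τ 3 →σ 2

σ∘τ = [1 3 2]


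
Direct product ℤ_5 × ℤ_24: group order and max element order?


|ℤ_5 × ℤ_24| = 5 × 24 = 120
Max element order = lcm(5,24) = 120
Cyclic? Yes (gcd=1)

|ℤ_5×ℤ_24| = 120, max element order = 120


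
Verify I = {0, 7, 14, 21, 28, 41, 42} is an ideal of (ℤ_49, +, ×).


Check ideal conditions for I = {0, 7, 14, 21, 28, 41, 42} in ℤ_49:
(1) I is an additive subgroup? No
(2) For r ∈ ℤ_49 and a ∈ I: r·a ∈ I? No  [counterexample: r=2, a=41, r·a mod 49 = 33 ∉ I]

No, I is not an ideal of ℤ_49


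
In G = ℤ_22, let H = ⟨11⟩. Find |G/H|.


|⟨11⟩| = n / gcd(11, 22) = 22 / 11 = 2
H is normal (ℤ_22 is abelian).
|G/H| = |G| / |H| = 22 / 2 = 11

|G/H| = 11


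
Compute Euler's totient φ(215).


Factor n: 215 = 5 × 43
φ(n) = n · ∏(1 - 1/p) over distinct primes p | n
φ(215) = 215 · (1 - 1/5) · (1 - 1/43) = 168

φ(215) = 168


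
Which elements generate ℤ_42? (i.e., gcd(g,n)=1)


g generates ℤ_n iff gcd(g,n) = 1
Prime factors of 42: 2, 3, 7
Generators are g ∈ {1,...,41} not divisible by any of these primes.
Generators: {1, 5, 11, 13, 17, 19, 23, 25, 29, 31, 37, 41}
Number of generators = φ(42) = 12

Generators of ℤ_42 = {1, 5, 11, 13, 17, 19, 23, 25, 29, 31, 37, 41}


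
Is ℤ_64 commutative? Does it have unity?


ℤ_64 is a commutative ring with unity 1; 64 = 2×32 is composite, so 2·32 ≡ 0 gives zero divisors (not an integral domain)
Commutative: Yes
Integral domain: No
Has unity: Yes

ℤ_64: Commutative=Yes, Unity=Yes


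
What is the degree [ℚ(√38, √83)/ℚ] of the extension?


[ℚ(√38,√83):ℚ] = [ℚ(√38,√83):ℚ(√38)]·[ℚ(√38):ℚ] = 2·2 = 4

[ℚ(√38, √83)/ℚ] = 4


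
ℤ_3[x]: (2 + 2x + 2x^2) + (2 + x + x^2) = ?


Add coefficients mod 3:
x^0: 2 + 2 = 1 (mod 3)
x^1: 2 + 1 = 0 (mod 3)
x^2: 2 + 1 = 0 (mod 3)
Result: 1

f + g = 1


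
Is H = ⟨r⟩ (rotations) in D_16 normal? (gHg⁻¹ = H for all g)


H = ⟨r⟩ (rotations) in D_16
The rotation subgroup ⟨r⟩ has index 2 in D_16, so it is normal

Yes, normal subgroup


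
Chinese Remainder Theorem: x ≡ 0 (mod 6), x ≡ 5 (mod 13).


m₁ = 6, m₂ = 13, gcd = 1, so CRT applies. M = m₁·m₂ = 78
Let M₁ = M/m₁ = 13, M₂ = M/m₂ = 6
Find y₁ ≡ M₁⁻¹ (mod m₁): 13⁻¹ ≡ 1 (mod 6)
Find y₂ ≡ M₂⁻¹ (mod m₂): 6⁻¹ ≡ 11 (mod 13)
x = a₁·M₁·y₁ + a₂·M₂·y₂ = 0·13·1 + 5·6·11 = 330
Reduce mod 78: x ≡ 18
Check: 18 mod 6 = 0 ✓, 18 mod 13 = 5 ✓

x ≡ 18 (mod 78)


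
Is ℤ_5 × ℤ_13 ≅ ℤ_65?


Comparing ℤ_5 × ℤ_13 and ℤ_65:
gcd(5,13) = 1, so ℤ_5 × ℤ_13 ≅ ℤ_65 (CRT)

Yes, ℤ_5 × ℤ_13 ≅ ℤ_65


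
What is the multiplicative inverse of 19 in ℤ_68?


Use the extended Euclidean algorithm to write 1 = 19·s + 68·t; then s mod 68 is the inverse.
Euclidean algorithm:
  19 = 0·68 + 19
  68 = 3·19 + 11
  19 = 1·11 + 8
  11 = 1·8 + 3
  8 = 2·3 + 2
  3 = 1·2 + 1
  2 = 2·1 + 0
gcd(19,68) = 1
Back-substitution gives: 19·(-25) + 68·(7) = 1
So 19⁻¹ ≡ -25 ≡ 43 (mod 68)
Check: 19 × 43 = 817 ≡ 1 (mod 68) ✓

19⁻¹ ≡ 43 (mod 68)


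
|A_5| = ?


|A_n| = n!/2 (even permutations)
|A_5| = 5!/2 = 120/2 = 60

|A_5| = 60


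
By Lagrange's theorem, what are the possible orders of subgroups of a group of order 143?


Lagrange's theorem: |H| divides |G|
|G| = 143
Divisors of 143: 1, 11, 13, 143

Possible subgroup orders: {1, 11, 13, 143}


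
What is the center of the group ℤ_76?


Z(G) = {g ∈ G | gx = xg for all x ∈ G}
ℤ_76 is abelian, so Z(G) = G

Z(ℤ_76) = ℤ_76


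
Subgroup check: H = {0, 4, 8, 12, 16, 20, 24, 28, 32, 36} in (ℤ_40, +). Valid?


Subgroup test for H = {0, 4, 8, 12, 16, 20, 24, 28, 32, 36} in (ℤ_40, +):
(1) 0 ∈ H? Yes
(2) Closure: for all a,b ∈ H, (a+b) mod 40 ∈ H? Yes
(3) Inverses: for all a ∈ H, -a mod 40 ∈ H? Yes

Yes, H is a subgroup of ℤ_40


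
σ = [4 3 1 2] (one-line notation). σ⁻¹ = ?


To find σ⁻¹, swap domain and range:
σ(1) = 4 → σ⁻¹(4) = 1
σ(2) = 3 → σ⁻¹(3) = 2
σ(3) = 1 → σ⁻¹(1) = 3
σ(4) = 2 → σ⁻¹(2) = 4

σ⁻¹ = [3 4 2 1]


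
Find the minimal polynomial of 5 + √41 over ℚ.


Let α = 5 + √41. Then α - 5 = √41, so (α - 5)² = 41, giving α² - 10α - 16 = 0. Degree 2 and α ∉ ℚ, so this is the minimal polynomial.

Minimal polynomial: x² - 10x - 16


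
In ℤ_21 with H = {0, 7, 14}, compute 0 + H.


0 + H = {0 + h (mod 21) : h ∈ H}
0+0=0, 0+7=7, 0+14=14

0 + H = {0, 7, 14}


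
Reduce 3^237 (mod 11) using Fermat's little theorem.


Fermat's little theorem: if p is prime and gcd(a,p)=1, then a^(p-1) ≡ 1 (mod p)
p = 11 is prime, gcd(3,11) = 1
Reduce exponent: 237 mod 10 = 7
So 3^237 ≡ 3^7 (mod 11)
3^7 mod 11 = 9

3^237 ≡ 9 (mod 11)


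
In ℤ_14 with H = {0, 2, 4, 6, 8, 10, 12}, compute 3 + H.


3 + H = {3 + h (mod 14) : h ∈ H}
3+0=3, 3+2=5, 3+4=7, 3+6=9, 3+8=11, 3+10=13, 3+12=1
3 + H = {1, 3, 5, 7, 9, 11, 13} = 1 + H

3 + H = {1, 3, 5, 7, 9, 11, 13}


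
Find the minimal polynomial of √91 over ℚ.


√91 satisfies x² - 91 = 0, irreducible over ℚ since 91 is squarefree

Minimal polynomial: x² - 91


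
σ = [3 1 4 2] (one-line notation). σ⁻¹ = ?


To find σ⁻¹, swap domain and range:
σ(1) = 3 → σ⁻¹(3) = 1
σ(2) = 1 → σ⁻¹(1) = 2
σ(3) = 4 → σ⁻¹(4) = 3
σ(4) = 2 → σ⁻¹(2) = 4

σ⁻¹ = [2 4 1 3]


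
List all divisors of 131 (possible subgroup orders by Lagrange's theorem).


Lagrange's theorem: |H| divides |G|
|G| = 131
Divisors of 131: 1, 131

Possible subgroup orders: {1, 131}


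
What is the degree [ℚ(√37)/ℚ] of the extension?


√37 has minimal polynomial x² - 37 (irreducible over ℚ since 37 is squarefree)

[ℚ(√37)/ℚ] = 2


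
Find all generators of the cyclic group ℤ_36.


g generates ℤ_n iff gcd(g,n) = 1
Prime factors of 36: 2, 3
Generators are g ∈ {1,...,35} not divisible by any of these primes.
Generators: {1, 5, 7, 11, 13, 17, 19, 23, 25, 29, 31, 35}
Number of generators = φ(36) = 12

Generators of ℤ_36 = {1, 5, 7, 11, 13, 17, 19, 23, 25, 29, 31, 35}


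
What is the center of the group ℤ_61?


Z(G) = {g ∈ G | gx = xg for all x ∈ G}
ℤ_61 is abelian, so Z(G) = G

Z(ℤ_61) = ℤ_61


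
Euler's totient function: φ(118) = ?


Factor n: 118 = 2 × 59
φ(n) = n · ∏(1 - 1/p) over distinct primes p | n
φ(118) = 118 · (1 - 1/2) · (1 - 1/59) = 58

φ(118) = 58


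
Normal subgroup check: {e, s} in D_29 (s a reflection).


H = {e, s} in D_29 (s a reflection)
r·s·r⁻¹ = sr⁻² ≠ s for n ≥ 3, so {e, s} is not closed under conjugation

No, not a normal subgroup


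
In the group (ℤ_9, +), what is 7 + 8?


Operation: addition mod 9
7 + 8 = (a + b) mod 9 with a = 7, b = 8

7 + 8 = 6


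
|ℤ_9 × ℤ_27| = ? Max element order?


|ℤ_9 × ℤ_27| = 9 × 27 = 243
Max element order = lcm(9,27) = 27
Cyclic? No (gcd=9)

|ℤ_9×ℤ_27| = 243, max element order = 27


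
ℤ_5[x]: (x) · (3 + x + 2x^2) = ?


Expand and collect like terms; reduce coefficients mod 5:
x^0: 0·3 = 0 ≡ 0 (mod 5)
x^1: 0·1 + 1·3 = 3 ≡ 3 (mod 5)
x^2: 0·2 + 1·1 = 1 ≡ 1 (mod 5)
x^3: 1·2 = 2 ≡ 2 (mod 5)
Result: 3x + x^2 + 2x^3

f · g = 3x + x^2 + 2x^3


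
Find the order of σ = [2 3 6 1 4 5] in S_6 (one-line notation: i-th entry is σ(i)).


Cycle decomposition: (1 2 3 6 5 4)
Cycle lengths: 6
Order = lcm(6) = 6

ord(σ) = 6


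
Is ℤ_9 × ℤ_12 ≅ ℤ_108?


Comparing ℤ_9 × ℤ_12 and ℤ_108:
gcd(9,12) = 3 ≠ 1. Max element order in ℤ_9×ℤ_12 is lcm(9,12) = 36 < 108, so it has no element of order 108

No, ℤ_9 × ℤ_12 ≇ ℤ_108


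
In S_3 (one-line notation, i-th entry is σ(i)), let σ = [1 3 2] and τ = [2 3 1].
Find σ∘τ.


σ∘τ: apply τ first, then σ
1 →τ 2 →σ 3
2 →τ 3 →σ 2
3 →τ 1 →σ 1

σ∘τ = [3 2 1]


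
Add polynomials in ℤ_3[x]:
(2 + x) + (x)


Add coefficients mod 3:
x^0: 2 + 0 = 2 (mod 3)
x^1: 1 + 1 = 2 (mod 3)
Result: 2 + 2x

f + g = 2 + 2x


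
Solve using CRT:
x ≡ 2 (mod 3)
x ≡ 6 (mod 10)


m₁ = 3, m₂ = 10, gcd = 1, so CRT applies. M = m₁·m₂ = 30
Let M₁ = M/m₁ = 10, M₂ = M/m₂ = 3
Find y₁ ≡ M₁⁻¹ (mod m₁): 10⁻¹ ≡ 1 (mod 3)
Find y₂ ≡ M₂⁻¹ (mod m₂): 3⁻¹ ≡ 7 (mod 10)
x = a₁·M₁·y₁ + a₂·M₂·y₂ = 2·10·1 + 6·3·7 = 146
Reduce mod 30: x ≡ 26
Check: 26 mod 3 = 2 ✓, 26 mod 10 = 6 ✓

x ≡ 26 (mod 30)


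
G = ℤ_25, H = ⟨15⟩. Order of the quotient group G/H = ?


|⟨15⟩| = n / gcd(15, 25) = 25 / 5 = 5
H is normal (ℤ_25 is abelian).
|G/H| = |G| / |H| = 25 / 5 = 5

|G/H| = 5


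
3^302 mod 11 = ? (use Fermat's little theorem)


Fermat's little theorem: if p is prime and gcd(a,p)=1, then a^(p-1) ≡ 1 (mod p)
p = 11 is prime, gcd(3,11) = 1
Reduce exponent: 302 mod 10 = 2
So 3^302 ≡ 3^2 (mod 11)
3^2 mod 11 = 9

3^302 ≡ 9 (mod 11)


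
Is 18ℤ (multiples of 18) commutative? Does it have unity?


18ℤ is a commutative ring under +,× but has no multiplicative identity (1 ∉ 18ℤ); it has no zero divisors, but without unity it is not an integral domain
Commutative: Yes
Integral domain: No
Has unity: No

18ℤ (multiples of 18): Commutative=Yes, Unity=No


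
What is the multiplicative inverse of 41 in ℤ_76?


Use the extended Euclidean algorithm to write 1 = 41·s + 76·t; then s mod 76 is the inverse.
Euclidean algorithm:
  41 = 0·76 + 41
  76 = 1·41 + 35
  41 = 1·35 + 6
  35 = 5·6 + 5
  6 = 1·5 + 1
  5 = 5·1 + 0
gcd(41,76) = 1
Back-substitution gives: 41·(13) + 76·(-7) = 1
So 41⁻¹ ≡ 13 ≡ 13 (mod 76)
Check: 41 × 13 = 533 ≡ 1 (mod 76) ✓

41⁻¹ ≡ 13 (mod 76)


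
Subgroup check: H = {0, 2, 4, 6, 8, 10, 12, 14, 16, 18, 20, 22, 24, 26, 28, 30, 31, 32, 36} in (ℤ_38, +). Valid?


Subgroup test for H = {0, 2, 4, 6, 8, 10, 12, 14, 16, 18, 20, 22, 24, 26, 28, 30, 31, 32, 36} in (ℤ_38, +):
(1) 0 ∈ H? Yes
(2) Closure: for all a,b ∈ H, (a+b) mod 38 ∈ H? No  [counterexample: 2 + 31 = 33 ∉ H]
(3) Inverses: for all a ∈ H, -a mod 38 ∈ H? No

No, H is not a subgroup of ℤ_38


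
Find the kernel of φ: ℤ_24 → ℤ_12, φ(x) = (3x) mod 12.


Kernel = preimage of identity
ker(φ) = {x ∈ ℤ_24 : 3x ≡ 0 (mod 12)}. Since 12 | 24, φ is well-defined. The kernel is the cyclic subgroup ⟨4⟩ of ℤ_24 (order 6), i.e. {0, 4, 8, 12, 16, 20}

ker(φ) = {0, 4, 8, 12, 16, 20}


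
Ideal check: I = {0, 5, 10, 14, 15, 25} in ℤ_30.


Check ideal conditions for I = {0, 5, 10, 14, 15, 25} in ℤ_30:
(1) I is an additive subgroup? No
(2) For r ∈ ℤ_30 and a ∈ I: r·a ∈ I? No  [counterexample: r=2, a=10, r·a mod 30 = 20 ∉ I]

No, I is not an ideal of ℤ_30


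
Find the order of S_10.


|S_n| = n! (number of permutations of n symbols)
|S_10| = 10! = 3628800

|S_10| = 3628800


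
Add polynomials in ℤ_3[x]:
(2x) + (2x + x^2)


Add coefficients mod 3:
x^0: 0 + 0 = 0 (mod 3)
x^1: 2 + 2 = 1 (mod 3)
x^2: 0 + 1 = 1 (mod 3)
Result: x + x^2

f + g = x + x^2


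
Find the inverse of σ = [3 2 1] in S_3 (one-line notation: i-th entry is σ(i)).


To find σ⁻¹, swap domain and range:
σ(1) = 3 → σ⁻¹(3) = 1
σ(2) = 2 → σ⁻¹(2) = 2
σ(3) = 1 → σ⁻¹(1) = 3

σ⁻¹ = [3 2 1]


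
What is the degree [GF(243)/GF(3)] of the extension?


GF(243) = GF(3^5), so the extension degree is 5

[GF(243)/GF(3)] = 5


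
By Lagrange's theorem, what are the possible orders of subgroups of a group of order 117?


Lagrange's theorem: |H| divides |G|
|G| = 117
Divisors of 117: 1, 3, 9, 13, 39, 117

Possible subgroup orders: {1, 3, 9, 13, 39, 117}


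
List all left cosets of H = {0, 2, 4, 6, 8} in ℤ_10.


H = {0, 2, 4, 6, 8}, |H| = 5
Number of cosets = |G|/|H| = 10/5 = 2
0 + H = {0, 2, 4, 6, 8}
1 + H = {1, 3, 5, 7, 9}

Cosets: 0+H={0,2,4,6,8}; 1+H={1,3,5,7,9}


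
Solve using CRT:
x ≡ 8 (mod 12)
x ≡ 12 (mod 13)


m₁ = 12, m₂ = 13, gcd = 1, so CRT applies. M = m₁·m₂ = 156
Let M₁ = M/m₁ = 13, M₂ = M/m₂ = 12
Find y₁ ≡ M₁⁻¹ (mod m₁): 13⁻¹ ≡ 1 (mod 12)
Find y₂ ≡ M₂⁻¹ (mod m₂): 12⁻¹ ≡ 12 (mod 13)
x = a₁·M₁·y₁ + a₂·M₂·y₂ = 8·13·1 + 12·12·12 = 1832
Reduce mod 156: x ≡ 116
Check: 116 mod 12 = 8 ✓, 116 mod 13 = 12 ✓

x ≡ 116 (mod 156)


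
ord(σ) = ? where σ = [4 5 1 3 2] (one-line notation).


Cycle decomposition: (1 4 3) (2 5)
Cycle lengths: 3, 2
Order = lcm(3, 2) = 6

ord(σ) = 6


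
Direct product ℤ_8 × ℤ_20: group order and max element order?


|ℤ_8 × ℤ_20| = 8 × 20 = 160
Max element order = lcm(8,20) = 40
Cyclic? No (gcd=4)

|ℤ_8×ℤ_20| = 160, max element order = 40


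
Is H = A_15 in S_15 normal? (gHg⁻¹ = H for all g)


H = A_15 in S_15
A_15 has index 2 in S_15, and every subgroup of index 2 is normal

Yes, normal subgroup


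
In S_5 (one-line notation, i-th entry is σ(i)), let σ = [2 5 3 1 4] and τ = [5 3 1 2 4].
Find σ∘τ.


σ∘τ: apply τ first, then σ
1 →τ 5 →σ 4
2 →τ 3 →σ 3
3 →τ 1 →σ 2
4 →τ 2 →σ 5
5 →τ 4 →σ 1

σ∘τ = [4 3 2 5 1]


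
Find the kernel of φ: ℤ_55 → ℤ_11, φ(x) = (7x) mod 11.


Kernel = preimage of identity
ker(φ) = {x ∈ ℤ_55 : 7x ≡ 0 (mod 11)}. Since 11 | 55, φ is well-defined. The kernel is the cyclic subgroup ⟨11⟩ of ℤ_55 (order 5), i.e. {0, 11, 22, 33, 44}

ker(φ) = {0, 11, 22, 33, 44}


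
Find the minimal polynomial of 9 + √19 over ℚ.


Let α = 9 + √19. Then α - 9 = √19, so (α - 9)² = 19, giving α² - 18α + 62 = 0. Degree 2 and α ∉ ℚ, so this is the minimal polynomial.

Minimal polynomial: x² - 18x + 62


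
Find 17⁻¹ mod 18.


Use the extended Euclidean algorithm to write 1 = 17·s + 18·t; then s mod 18 is the inverse.
Euclidean algorithm:
  17 = 0·18 + 17
  18 = 1·17 + 1
  17 = 17·1 + 0
gcd(17,18) = 1
Back-substitution gives: 17·(-1) + 18·(1) = 1
So 17⁻¹ ≡ -1 ≡ 17 (mod 18)
Check: 17 × 17 = 289 ≡ 1 (mod 18) ✓

17⁻¹ ≡ 17 (mod 18)


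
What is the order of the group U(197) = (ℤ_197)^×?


U(n) is the group of units mod n; |U(n)| = φ(n)
|U(197)| = φ(197) = 196

|U(197) = (ℤ_197)^×| = 196


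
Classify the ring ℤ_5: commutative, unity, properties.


ℤ_5 is a commutative ring with unity 1; 5 is prime, so ℤ_5 is a field (hence an integral domain)
Commutative: Yes
Integral domain: Yes
Has unity: Yes

ℤ_5: Commutative=Yes, Unity=Yes


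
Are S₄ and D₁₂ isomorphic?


Comparing S₄ and D₁₂:
S₄ has trivial center; D₁₂ has center {e, r⁶}

No, S₄ ≇ D₁₂


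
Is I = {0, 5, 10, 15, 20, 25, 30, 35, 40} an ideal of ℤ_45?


Check ideal conditions for I = {0, 5, 10, 15, 20, 25, 30, 35, 40} in ℤ_45:
(1) I is an additive subgroup? Yes
(2) For r ∈ ℤ_45 and a ∈ I: r·a ∈ I? Yes

Yes, I is an ideal of ℤ_45


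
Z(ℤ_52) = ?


Z(G) = {g ∈ G | gx = xg for all x ∈ G}
ℤ_52 is abelian, so Z(G) = G

Z(ℤ_52) = ℤ_52


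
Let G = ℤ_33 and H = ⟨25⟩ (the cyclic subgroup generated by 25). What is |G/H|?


|⟨25⟩| = n / gcd(25, 33) = 33 / 1 = 33
H is normal (ℤ_33 is abelian).
|G/H| = |G| / |H| = 33 / 33 = 1

|G/H| = 1


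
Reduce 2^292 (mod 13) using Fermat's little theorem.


Fermat's little theorem: if p is prime and gcd(a,p)=1, then a^(p-1) ≡ 1 (mod p)
p = 13 is prime, gcd(2,13) = 1
Reduce exponent: 292 mod 12 = 4
So 2^292 ≡ 2^4 (mod 13)
2^4 mod 13 = 3

2^292 ≡ 3 (mod 13)


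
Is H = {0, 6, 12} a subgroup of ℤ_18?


Subgroup test for H = {0, 6, 12} in (ℤ_18, +):
(1) 0 ∈ H? Yes
(2) Closure: for all a,b ∈ H, (a+b) mod 18 ∈ H? Yes
(3) Inverses: for all a ∈ H, -a mod 18 ∈ H? Yes

Yes, H is a subgroup of ℤ_18


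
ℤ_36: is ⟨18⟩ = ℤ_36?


g generates ℤ_n iff gcd(g, n) = 1
gcd(18, 36) = 18
Since gcd = 18 ≠ 1, ⟨18⟩ has order 2 < 36, so 18 is not a generator.

No, 18 does not generate ℤ_36


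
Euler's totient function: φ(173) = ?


Factor n: 173 = 173
φ(n) = n · ∏(1 - 1/p) over distinct primes p | n
φ(173) = 173 · (1 - 1/173) = 172

φ(173) = 172


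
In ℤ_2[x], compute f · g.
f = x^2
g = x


Expand and collect like terms; reduce coefficients mod 2:
x^0: 0·0 = 0 ≡ 0 (mod 2)
x^1: 0·1 + 0·0 = 0 ≡ 0 (mod 2)
x^2: 0·1 + 1·0 = 0 ≡ 0 (mod 2)
x^3: 1·1 = 1 ≡ 1 (mod 2)
Result: x^3

f · g = x^3


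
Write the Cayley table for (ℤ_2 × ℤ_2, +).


Elements: {(0,0), (0,1), (1,0), (1,1)}
Operation: componentwise addition mod (2, 2)
Entry (a, b) = ((a₁+b₁) mod 2, (a₂+b₂) mod 2)

Cayley table:
      | (0,0) | (0,1) | (1,0) | (1,1)
(0,0) | (0,0) | (0,1) | (1,0) | (1,1)
(0,1) | (0,1) | (0,0) | (1,1) | (1,0)
(1,0) | (1,0) | (1,1) | (0,0) | (0,1)
(1,1) | (1,1) | (1,0) | (0,1) | (0,0)


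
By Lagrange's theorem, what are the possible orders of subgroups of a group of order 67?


Lagrange's theorem: |H| divides |G|
|G| = 67
Divisors of 67: 1, 67

Possible subgroup orders: {1, 67}


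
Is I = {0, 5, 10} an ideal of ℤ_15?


Check ideal conditions for I = {0, 5, 10} in ℤ_15:
(1) I is an additive subgroup? Yes
(2) For r ∈ ℤ_15 and a ∈ I: r·a ∈ I? Yes

Yes, I is an ideal of ℤ_15


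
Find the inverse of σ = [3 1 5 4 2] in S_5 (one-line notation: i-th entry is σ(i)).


To find σ⁻¹, swap domain and range:
σ(1) = 3 → σ⁻¹(3) = 1
σ(2) = 1 → σ⁻¹(1) = 2
σ(3) = 5 → σ⁻¹(5) = 3
σ(4) = 4 → σ⁻¹(4) = 4
σ(5) = 2 → σ⁻¹(2) = 5

σ⁻¹ = [2 5 1 4 3]


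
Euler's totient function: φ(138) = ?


Factor n: 138 = 2 × 3 × 23
φ(n) = n · ∏(1 - 1/p) over distinct primes p | n
φ(138) = 138 · (1 - 1/2) · (1 - 1/3) · (1 - 1/23) = 44

φ(138) = 44


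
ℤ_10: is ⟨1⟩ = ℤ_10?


g generates ℤ_n iff gcd(g, n) = 1
gcd(1, 10) = 1
Since gcd = 1, 1 is a generator.

Yes, 1 generates ℤ_10


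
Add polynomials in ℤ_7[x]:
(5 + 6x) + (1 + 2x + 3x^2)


Add coefficients mod 7:
x^0: 5 + 1 = 6 (mod 7)
x^1: 6 + 2 = 1 (mod 7)
x^2: 0 + 3 = 3 (mod 7)
Result: 6 + x + 3x^2

f + g = 6 + x + 3x^2


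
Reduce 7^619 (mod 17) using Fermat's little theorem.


Fermat's little theorem: if p is prime and gcd(a,p)=1, then a^(p-1) ≡ 1 (mod p)
p = 17 is prime, gcd(7,17) = 1
Reduce exponent: 619 mod 16 = 11
So 7^619 ≡ 7^11 (mod 17)
7^11 mod 17 = 14

7^619 ≡ 14 (mod 17)


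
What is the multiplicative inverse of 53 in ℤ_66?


Use the extended Euclidean algorithm to write 1 = 53·s + 66·t; then s mod 66 is the inverse.
Euclidean algorithm:
  53 = 0·66 + 53
  66 = 1·53 + 13
  53 = 4·13 + 1
  13 = 13·1 + 0
gcd(53,66) = 1
Back-substitution gives: 53·(5) + 66·(-4) = 1
So 53⁻¹ ≡ 5 ≡ 5 (mod 66)
Check: 53 × 5 = 265 ≡ 1 (mod 66) ✓

53⁻¹ ≡ 5 (mod 66)


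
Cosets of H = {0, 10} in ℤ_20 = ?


H = {0, 10}, |H| = 2
Number of cosets = |G|/|H| = 20/2 = 10
0 + H = {0, 10}
1 + H = {1, 11}
2 + H = {2, 12}
3 + H = {3, 13}
4 + H = {4, 14}
5 + H = {5, 15}
6 + H = {6, 16}
7 + H = {7, 17}
8 + H = {8, 18}
9 + H = {9, 19}

Cosets: 0+H={0,10}; 1+H={1,11}; 2+H={2,12}; 3+H={3,13}; 4+H={4,14}; 5+H={5,15}; 6+H={6,16}; 7+H={7,17}; 8+H={8,18}; 9+H={9,19}


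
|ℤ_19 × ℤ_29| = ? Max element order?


|ℤ_19 × ℤ_29| = 19 × 29 = 551
Max element order = lcm(19,29) = 551
Cyclic? Yes (gcd=1)

|ℤ_19×ℤ_29| = 551, max element order = 551


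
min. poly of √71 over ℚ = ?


√71 satisfies x² - 71 = 0, irreducible over ℚ since 71 is squarefree

Minimal polynomial: x² - 71


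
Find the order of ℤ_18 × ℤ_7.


|A × B| = |A| · |B|
|ℤ_18 × ℤ_7| = 18 × 7 = 126

|ℤ_18 × ℤ_7| = 126


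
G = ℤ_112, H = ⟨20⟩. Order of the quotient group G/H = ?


|⟨20⟩| = n / gcd(20, 112) = 112 / 4 = 28
H is normal (ℤ_112 is abelian).
|G/H| = |G| / |H| = 112 / 28 = 4

|G/H| = 4


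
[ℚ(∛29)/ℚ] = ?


∛29 has minimal polynomial x³ - 29 (irreducible over ℚ since 29 is not a perfect cube)

[ℚ(∛29)/ℚ] = 3


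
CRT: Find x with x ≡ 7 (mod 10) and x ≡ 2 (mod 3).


m₁ = 10, m₂ = 3, gcd = 1, so CRT applies. M = m₁·m₂ = 30
Let M₁ = M/m₁ = 3, M₂ = M/m₂ = 10
Find y₁ ≡ M₁⁻¹ (mod m₁): 3⁻¹ ≡ 7 (mod 10)
Find y₂ ≡ M₂⁻¹ (mod m₂): 10⁻¹ ≡ 1 (mod 3)
x = a₁·M₁·y₁ + a₂·M₂·y₂ = 7·3·7 + 2·10·1 = 167
Reduce mod 30: x ≡ 17
Check: 17 mod 10 = 7 ✓, 17 mod 3 = 2 ✓

x ≡ 17 (mod 30)


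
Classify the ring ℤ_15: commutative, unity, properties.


ℤ_15 is a commutative ring with unity 1; 15 = 3×5 is composite, so 3·5 ≡ 0 gives zero divisors (not an integral domain)
Commutative: Yes
Integral domain: No
Has unity: Yes

ℤ_15: Commutative=Yes, Unity=Yes


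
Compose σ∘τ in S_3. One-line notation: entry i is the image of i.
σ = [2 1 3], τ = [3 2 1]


σ∘τ: apply τ first, then σ
1 →τ 3 →σ 3
2 →τ 2 →σ 1
3 →τ 1 →σ 2

σ∘τ = [3 1 2]


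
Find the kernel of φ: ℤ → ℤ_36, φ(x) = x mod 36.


Kernel = preimage of identity
ker(φ) = {x ∈ ℤ : x ≡ 0 (mod 36)} = 36ℤ = {0, ±36, ±72, ...}

ker(φ) = 36ℤ


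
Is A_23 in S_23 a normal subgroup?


H = A_23 in S_23
A_23 has index 2 in S_23, and every subgroup of index 2 is normal

Yes, normal subgroup


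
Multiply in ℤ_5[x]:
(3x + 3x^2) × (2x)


Expand and collect like terms; reduce coefficients mod 5:
x^0: 0·0 = 0 ≡ 0 (mod 5)
x^1: 0·2 + 3·0 = 0 ≡ 0 (mod 5)
x^2: 3·2 + 3·0 = 6 ≡ 1 (mod 5)
x^3: 3·2 = 6 ≡ 1 (mod 5)
Result: x^2 + x^3

f · g = x^2 + x^3


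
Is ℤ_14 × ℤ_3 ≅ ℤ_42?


Comparing ℤ_14 × ℤ_3 and ℤ_42:
gcd(14,3) = 1, so ℤ_14 × ℤ_3 ≅ ℤ_42 (CRT)

Yes, ℤ_14 × ℤ_3 ≅ ℤ_42


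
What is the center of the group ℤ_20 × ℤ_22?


Z(G) = {g ∈ G | gx = xg for all x ∈ G}
Direct product of abelian groups is abelian, so Z(G) = G

Z(ℤ_20 × ℤ_22) = ℤ_20 × ℤ_22


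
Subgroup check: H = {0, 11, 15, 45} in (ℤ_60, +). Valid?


Subgroup test for H = {0, 11, 15, 45} in (ℤ_60, +):
(1) 0 ∈ H? Yes
(2) Closure: for all a,b ∈ H, (a+b) mod 60 ∈ H? No  [counterexample: 11 + 11 = 22 ∉ H]
(3) Inverses: for all a ∈ H, -a mod 60 ∈ H? No

No, H is not a subgroup of ℤ_60


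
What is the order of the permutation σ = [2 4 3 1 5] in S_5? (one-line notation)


Cycle decomposition: (1 2 4)
Cycle lengths: 3
Order = lcm(3) = 3

ord(σ) = 3


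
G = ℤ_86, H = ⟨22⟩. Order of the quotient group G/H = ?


|⟨22⟩| = n / gcd(22, 86) = 86 / 2 = 43
H is normal (ℤ_86 is abelian).
|G/H| = |G| / |H| = 86 / 43 = 2

|G/H| = 2


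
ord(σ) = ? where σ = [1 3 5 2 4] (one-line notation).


Cycle decomposition: (2 3 5 4)
Cycle lengths: 4
Order = lcm(4) = 4

ord(σ) = 4


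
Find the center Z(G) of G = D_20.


Z(G) = {g ∈ G | gx = xg for all x ∈ G}
For even n, Z(D_n) = {e, r^(n/2)}: the 180° rotation r^10 commutes with every reflection and rotation

Z(D_20) = {e, r^10}


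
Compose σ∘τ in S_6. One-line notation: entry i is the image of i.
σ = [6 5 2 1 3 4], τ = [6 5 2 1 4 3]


σ∘τ: apply τ first, then σ
1 →τ 6 →σ 4
2 →τ 5 →σ 3
3 →τ 2 →σ 5
4 →τ 1 →σ 6
5 →τ 4 →σ 1
6 →τ 3 →σ 2

σ∘τ = [4 3 5 6 1 2]


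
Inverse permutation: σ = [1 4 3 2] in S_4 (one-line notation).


To find σ⁻¹, swap domain and range:
σ(1) = 1 → σ⁻¹(1) = 1
σ(2) = 4 → σ⁻¹(4) = 2
σ(3) = 3 → σ⁻¹(3) = 3
σ(4) = 2 → σ⁻¹(2) = 4

σ⁻¹ = [1 4 3 2]


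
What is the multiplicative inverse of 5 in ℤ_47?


Use the extended Euclidean algorithm to write 1 = 5·s + 47·t; then s mod 47 is the inverse.
Euclidean algorithm:
  5 = 0·47 + 5
  47 = 9·5 + 2
  5 = 2·2 + 1
  2 = 2·1 + 0
gcd(5,47) = 1
Back-substitution gives: 5·(19) + 47·(-2) = 1
So 5⁻¹ ≡ 19 ≡ 19 (mod 47)
Check: 5 × 19 = 95 ≡ 1 (mod 47) ✓

5⁻¹ ≡ 19 (mod 47)


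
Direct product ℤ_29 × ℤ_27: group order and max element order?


|ℤ_29 × ℤ_27| = 29 × 27 = 783
Max element order = lcm(29,27) = 783
Cyclic? Yes (gcd=1)

|ℤ_29×ℤ_27| = 783, max element order = 783


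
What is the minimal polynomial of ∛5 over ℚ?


∛5 satisfies x³ - 5 = 0, irreducible over ℚ (no rational root; 5 is not a perfect cube)

Minimal polynomial: x³ - 5


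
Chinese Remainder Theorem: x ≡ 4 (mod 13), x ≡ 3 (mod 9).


m₁ = 13, m₂ = 9, gcd = 1, so CRT applies. M = m₁·m₂ = 117
Let M₁ = M/m₁ = 9, M₂ = M/m₂ = 13
Find y₁ ≡ M₁⁻¹ (mod m₁): 9⁻¹ ≡ 3 (mod 13)
Find y₂ ≡ M₂⁻¹ (mod m₂): 13⁻¹ ≡ 7 (mod 9)
x = a₁·M₁·y₁ + a₂·M₂·y₂ = 4·9·3 + 3·13·7 = 381
Reduce mod 117: x ≡ 30
Check: 30 mod 13 = 4 ✓, 30 mod 9 = 3 ✓

x ≡ 30 (mod 117)


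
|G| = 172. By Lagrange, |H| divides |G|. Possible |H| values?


Lagrange's theorem: |H| divides |G|
|G| = 172
Divisors of 172: 1, 2, 4, 43, 86, 172

Possible subgroup orders: {1, 2, 4, 43, 86, 172}


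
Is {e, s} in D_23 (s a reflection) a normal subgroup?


H = {e, s} in D_23 (s a reflection)
r·s·r⁻¹ = sr⁻² ≠ s for n ≥ 3, so {e, s} is not closed under conjugation

No, not a normal subgroup


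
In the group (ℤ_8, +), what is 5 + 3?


Operation: addition mod 8
5 + 3 = (a + b) mod 8 with a = 5, b = 3

5 + 3 = 0


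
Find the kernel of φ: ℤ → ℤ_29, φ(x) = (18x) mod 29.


Kernel = preimage of identity
ker(φ) = {x ∈ ℤ : 18x ≡ 0 (mod 29)}. gcd(18,29) = 1, so 18x ≡ 0 (mod 29) ⟺ x ≡ 0 (mod 29/1 = 29). Hence ker(φ) = 29ℤ

ker(φ) = 29ℤ


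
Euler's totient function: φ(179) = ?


Factor n: 179 = 179
φ(n) = n · ∏(1 - 1/p) over distinct primes p | n
φ(179) = 179 · (1 - 1/179) = 178

φ(179) = 178


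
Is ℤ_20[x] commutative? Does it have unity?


ℤ_20 has zero divisors (2·10 ≡ 0), and these lift to constant zero divisors in ℤ_20[x]; so not an integral domain
Commutative: Yes
Integral domain: No
Has unity: Yes

ℤ_20[x]: Commutative=Yes, Unity=Yes


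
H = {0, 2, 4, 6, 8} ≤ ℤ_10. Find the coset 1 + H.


1 + H = {1 + h (mod 10) : h ∈ H}
1+0=1, 1+2=3, 1+4=5, 1+6=7, 1+8=9

1 + H = {1, 3, 5, 7, 9}


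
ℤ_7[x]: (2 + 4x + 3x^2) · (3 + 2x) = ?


Expand and collect like terms; reduce coefficients mod 7:
x^0: 2·3 = 6 ≡ 6 (mod 7)
x^1: 2·2 + 4·3 = 16 ≡ 2 (mod 7)
x^2: 4·2 + 3·3 = 17 ≡ 3 (mod 7)
x^3: 3·2 = 6 ≡ 6 (mod 7)
Result: 6 + 2x + 3x^2 + 6x^3

f · g = 6 + 2x + 3x^2 + 6x^3


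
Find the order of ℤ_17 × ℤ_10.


|A × B| = |A| · |B|
|ℤ_17 × ℤ_10| = 17 × 10 = 170

|ℤ_17 × ℤ_10| = 170


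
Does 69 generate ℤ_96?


g generates ℤ_n iff gcd(g, n) = 1
gcd(69, 96) = 3
Since gcd = 3 ≠ 1, ⟨69⟩ has order 32 < 96, so 69 is not a generator.

No, 69 does not generate ℤ_96


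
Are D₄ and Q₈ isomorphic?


Comparing D₄ and Q₈:
D₄ has 5 elements of order 2; Q₈ has only 1

No, D₄ ≇ Q₈


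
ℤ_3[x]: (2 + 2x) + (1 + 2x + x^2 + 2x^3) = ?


Add coefficients mod 3:
x^0: 2 + 1 = 0 (mod 3)
x^1: 2 + 2 = 1 (mod 3)
x^2: 0 + 1 = 1 (mod 3)
x^3: 0 + 2 = 2 (mod 3)
Result: x + x^2 + 2x^3

f + g = x + x^2 + 2x^3


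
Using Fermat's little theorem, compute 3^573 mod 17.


Fermat's little theorem: if p is prime and gcd(a,p)=1, then a^(p-1) ≡ 1 (mod p)
p = 17 is prime, gcd(3,17) = 1
Reduce exponent: 573 mod 16 = 13
So 3^573 ≡ 3^13 (mod 17)
3^13 mod 17 = 12

3^573 ≡ 12 (mod 17)


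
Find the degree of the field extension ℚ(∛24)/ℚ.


∛24 has minimal polynomial x³ - 24 (irreducible over ℚ since 24 is not a perfect cube)

[ℚ(∛24)/ℚ] = 3
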